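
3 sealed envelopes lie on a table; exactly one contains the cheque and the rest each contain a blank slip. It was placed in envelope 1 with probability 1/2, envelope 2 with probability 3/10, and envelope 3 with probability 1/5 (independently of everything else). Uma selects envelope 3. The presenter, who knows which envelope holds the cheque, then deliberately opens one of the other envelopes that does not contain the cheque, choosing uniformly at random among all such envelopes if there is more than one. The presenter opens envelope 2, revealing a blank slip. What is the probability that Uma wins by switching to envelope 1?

Consider each possible location of the cheque in turn.
If it is in envelope 1 (prior 1/2): the presenter has no choice, probability 1; weight (1/2)·1 = 1/2.
If it is in envelope 2 (prior 3/10): the presenter opened envelope 2, so this case is ruled out; weight (3/10)·0 = 0.
If it is in envelope 3 (prior 1/5): the presenter has 2 equally likely choices, so probability 1/2; weight (1/5)·(1/2) = 1/10.
The weights sum to 3/5.
So P(the cheque in envelope 1 | the presenter opened envelope 2) = (1/2) / (3/5) = 5/6.

5/6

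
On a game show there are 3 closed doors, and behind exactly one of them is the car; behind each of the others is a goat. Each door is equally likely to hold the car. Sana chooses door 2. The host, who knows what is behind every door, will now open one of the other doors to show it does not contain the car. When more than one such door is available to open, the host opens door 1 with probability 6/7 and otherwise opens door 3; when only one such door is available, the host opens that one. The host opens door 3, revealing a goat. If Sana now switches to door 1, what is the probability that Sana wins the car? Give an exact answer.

7/8

Condition on the true location of the car.
If it is behind door 1 (prior 1/3): only door 3 is available, probability 1; weight (1/3)·1 = 1/3.
If it is behind door 2 (prior 1/3): door 1 is available but not opened, probability 1/7; weight (1/3)·(1/7) = 1/21.
If it is behind door 3 (prior 1/3): the host opened door 3, so this case is ruled out; weight (1/3)·0 = 0.
The weights sum to 8/21.
So P(the car behind door 1 | the host opened door 3) = (1/3) / (8/21) = 7/8.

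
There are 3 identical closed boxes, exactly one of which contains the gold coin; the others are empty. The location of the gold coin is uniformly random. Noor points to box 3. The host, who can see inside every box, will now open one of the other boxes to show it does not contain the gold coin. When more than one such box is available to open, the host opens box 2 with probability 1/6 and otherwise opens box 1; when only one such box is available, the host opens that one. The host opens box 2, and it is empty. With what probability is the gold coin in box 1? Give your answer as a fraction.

6/7

Condition on the true location of the gold coin.
If it is in box 1 (prior 1/3): only box 2 is available, probability 1; weight (1/3)·1 = 1/3.
If it is in box 2 (prior 1/3): the host opened box 2, so this case is ruled out; weight (1/3)·0 = 0.
If it is in box 3 (prior 1/3): box 2 is available, opened with probability 1/6; weight (1/3)·(1/6) = 1/18.
The weights sum to 7/18.
So P(the gold coin in box 1 | the host opened box 2) = (1/3) / (7/18) = 6/7.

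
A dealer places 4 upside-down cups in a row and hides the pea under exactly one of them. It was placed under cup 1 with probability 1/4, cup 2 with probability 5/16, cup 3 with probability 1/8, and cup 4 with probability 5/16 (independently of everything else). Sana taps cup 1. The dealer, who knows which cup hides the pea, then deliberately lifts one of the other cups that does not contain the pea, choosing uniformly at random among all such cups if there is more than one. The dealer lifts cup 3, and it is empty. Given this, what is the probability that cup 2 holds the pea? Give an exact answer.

15/38

Consider each possible location of the pea in turn.
If it is under cup 1 (prior 1/4): the dealer has 3 equally likely choices, so probability 1/3; weight (1/4)·(1/3) = 1/12.
If it is under either of cups 2 and 4 (prior 5/16 each): the dealer has 2 equally likely choices, so probability 1/2; weight (5/16)·(1/2) = 5/32 each.
If it is under cup 3 (prior 1/8): the dealer opened cup 3, so this case is ruled out; weight (1/8)·0 = 0.
The weights sum to 19/48.
So P(the pea under cup 2 | the dealer opened cup 3) = (5/32) / (19/48) = 15/38.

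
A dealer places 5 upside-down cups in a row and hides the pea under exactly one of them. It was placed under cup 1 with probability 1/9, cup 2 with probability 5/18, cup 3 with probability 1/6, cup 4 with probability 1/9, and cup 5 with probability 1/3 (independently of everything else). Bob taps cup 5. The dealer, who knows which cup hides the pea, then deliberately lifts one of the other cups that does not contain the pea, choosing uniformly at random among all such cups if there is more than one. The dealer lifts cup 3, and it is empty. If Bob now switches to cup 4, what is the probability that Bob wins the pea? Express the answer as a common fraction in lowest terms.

4/27

Condition on the true location of the pea.
If it is under either of cups 1 and 4 (prior 1/9 each): the dealer has 3 equally likely choices, so probability 1/3; weight (1/9)·(1/3) = 1/27 each.
If it is under cup 2 (prior 5/18): the dealer has 3 equally likely choices, so probability 1/3; weight (5/18)·(1/3) = 5/54.
If it is under cup 3 (prior 1/6): the dealer opened cup 3, so this case is ruled out; weight (1/6)·0 = 0.
If it is under cup 5 (prior 1/3): the dealer has 4 equally likely choices, so probability 1/4; weight (1/3)·(1/4) = 1/12.
The weights sum to 1/4.
So P(the pea under cup 4 | the dealer opened cup 3) = (1/27) / (1/4) = 4/27.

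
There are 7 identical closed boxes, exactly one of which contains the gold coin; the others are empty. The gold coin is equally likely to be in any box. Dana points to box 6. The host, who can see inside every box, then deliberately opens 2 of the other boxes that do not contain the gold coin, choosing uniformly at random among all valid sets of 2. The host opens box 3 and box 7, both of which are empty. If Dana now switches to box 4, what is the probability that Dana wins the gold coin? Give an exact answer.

3/14

Condition on the true location of the gold coin.
If it is in any of boxes 1, 2, 4, and 5 (prior 1/7 each): the host has 10 equally likely choices, so probability 1/10; weight (1/7)·(1/10) = 1/70 each.
If it is in either of boxes 3 and 7 (prior 1/7 each): that box was opened and seen not to hold the prize — ruled out; weight (1/7)·0 = 0 each.
If it is in box 6 (prior 1/7): the host has 15 equally likely choices, so probability 1/15; weight (1/7)·(1/15) = 1/105.
The weights sum to 1/15.
So P(the gold coin in box 4 | the host opened box 3 and box 7) = (1/70) / (1/15) = 3/14.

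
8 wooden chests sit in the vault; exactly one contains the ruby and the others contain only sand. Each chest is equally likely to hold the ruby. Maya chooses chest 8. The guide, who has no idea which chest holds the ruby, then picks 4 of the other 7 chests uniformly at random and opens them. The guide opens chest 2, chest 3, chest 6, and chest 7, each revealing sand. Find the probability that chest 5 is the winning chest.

1/4

Because the guide chose which chests to open without knowing where the ruby is, the choice is independent of the prize location. Learning that none of the 4 opened chests holds the ruby simply rules out those 4 locations and leaves the remaining 4 chests still equally likely by symmetry.
So P(the ruby in chest 5) = 1/4.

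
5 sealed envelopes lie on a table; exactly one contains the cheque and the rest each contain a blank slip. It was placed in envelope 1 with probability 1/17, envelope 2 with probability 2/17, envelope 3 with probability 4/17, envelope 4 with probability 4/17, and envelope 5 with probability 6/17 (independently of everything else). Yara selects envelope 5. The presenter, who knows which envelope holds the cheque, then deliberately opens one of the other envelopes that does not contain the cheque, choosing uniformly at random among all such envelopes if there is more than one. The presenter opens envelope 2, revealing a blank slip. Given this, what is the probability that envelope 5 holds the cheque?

1/3

Condition on the true location of the cheque.
If it is in envelope 1 (prior 1/17): the presenter has 3 equally likely choices, so probability 1/3; weight (1/17)·(1/3) = 1/51.
If it is in envelope 2 (prior 2/17): the presenter opened envelope 2, so this case is ruled out; weight (2/17)·0 = 0.
If it is in either of envelopes 3 and 4 (prior 4/17 each): the presenter has 3 equally likely choices, so probability 1/3; weight (4/17)·(1/3) = 4/51 each.
If it is in envelope 5 (prior 6/17): the presenter has 4 equally likely choices, so probability 1/4; weight (6/17)·(1/4) = 3/34.
The weights sum to 9/34.
So P(the cheque in envelope 5 | the presenter opened envelope 2) = (3/34) / (9/34) = 1/3.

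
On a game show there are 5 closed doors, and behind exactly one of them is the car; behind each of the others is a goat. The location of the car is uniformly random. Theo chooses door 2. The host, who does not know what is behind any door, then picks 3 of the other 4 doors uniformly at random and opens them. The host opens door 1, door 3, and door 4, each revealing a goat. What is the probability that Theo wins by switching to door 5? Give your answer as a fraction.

Because the host chose which doors to open without knowing where the car is, the choice is independent of the prize location. Learning that none of the 3 opened doors holds the car simply rules out those 3 locations and leaves the remaining 2 doors still equally likely by symmetry.
So P(the car behind door 5) = 1/2.

1/2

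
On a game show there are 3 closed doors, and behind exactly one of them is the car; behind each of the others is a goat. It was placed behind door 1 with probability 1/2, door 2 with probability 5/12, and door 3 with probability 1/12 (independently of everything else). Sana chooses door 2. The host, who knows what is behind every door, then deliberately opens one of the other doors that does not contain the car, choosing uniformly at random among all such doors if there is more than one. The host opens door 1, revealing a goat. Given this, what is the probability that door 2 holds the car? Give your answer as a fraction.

5/7

Condition on the true location of the car.
If it is behind door 1 (prior 1/2): the host opened door 1, so this case is ruled out; weight (1/2)·0 = 0.
If it is behind door 2 (prior 5/12): the host has 2 equally likely choices, so probability 1/2; weight (5/12)·(1/2) = 5/24.
If it is behind door 3 (prior 1/12): the host has no choice, probability 1; weight (1/12)·1 = 1/12.
The weights sum to 7/24.
So P(the car behind door 2 | the host opened door 1) = (5/24) / (7/24) = 5/7.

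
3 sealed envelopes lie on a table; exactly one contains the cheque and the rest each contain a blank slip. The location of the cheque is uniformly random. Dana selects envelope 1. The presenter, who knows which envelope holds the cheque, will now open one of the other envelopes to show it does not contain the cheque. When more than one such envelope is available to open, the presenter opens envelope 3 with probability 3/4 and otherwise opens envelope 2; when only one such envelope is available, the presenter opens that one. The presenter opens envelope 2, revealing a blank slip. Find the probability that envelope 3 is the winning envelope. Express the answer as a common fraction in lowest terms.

Condition on the true location of the cheque.
If it is in envelope 1 (prior 1/3): envelope 3 is available but not opened, probability 1/4; weight (1/3)·(1/4) = 1/12.
If it is in envelope 2 (prior 1/3): the presenter opened envelope 2, so this case is ruled out; weight (1/3)·0 = 0.
If it is in envelope 3 (prior 1/3): only envelope 2 is available, probability 1; weight (1/3)·1 = 1/3.
The weights sum to 5/12.
So P(the cheque in envelope 3 | the presenter opened envelope 2) = (1/3) / (5/12) = 4/5.

4/5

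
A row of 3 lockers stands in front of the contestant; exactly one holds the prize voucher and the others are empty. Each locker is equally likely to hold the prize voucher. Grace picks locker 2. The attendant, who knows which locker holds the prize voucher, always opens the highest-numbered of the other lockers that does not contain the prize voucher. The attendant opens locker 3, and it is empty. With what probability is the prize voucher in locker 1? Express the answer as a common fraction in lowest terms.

1/2

Consider each possible location of the prize voucher in turn.
If it is in either of lockers 1 and 2 (prior 1/3 each): locker 3 is the highest-numbered option available, probability 1; weight (1/3)·1 = 1/3 each.
If it is in locker 3 (prior 1/3): the attendant opened locker 3, so this case is ruled out; weight (1/3)·0 = 0.
The weights sum to 2/3.
So P(the prize voucher in locker 1 | the attendant opened locker 3) = (1/3) / (2/3) = 1/2.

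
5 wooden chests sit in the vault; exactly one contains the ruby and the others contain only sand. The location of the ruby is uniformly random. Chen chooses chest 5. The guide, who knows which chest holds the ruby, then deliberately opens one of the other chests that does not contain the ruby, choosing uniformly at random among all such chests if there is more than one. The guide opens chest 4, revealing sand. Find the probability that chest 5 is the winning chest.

Apply Bayes' rule, conditioning on where the ruby actually is.
If it is in any of chests 1, 2, and 3 (prior 1/5 each): the guide has 3 equally likely choices, so probability 1/3; weight (1/5)·(1/3) = 1/15 each.
If it is in chest 4 (prior 1/5): the guide opened chest 4, so this case is ruled out; weight (1/5)·0 = 0.
If it is in chest 5 (prior 1/5): the guide has 4 equally likely choices, so probability 1/4; weight (1/5)·(1/4) = 1/20.
The weights sum to 1/4.
So P(the ruby in chest 5 | the guide opened chest 4) = (1/20) / (1/4) = 1/5.

1/5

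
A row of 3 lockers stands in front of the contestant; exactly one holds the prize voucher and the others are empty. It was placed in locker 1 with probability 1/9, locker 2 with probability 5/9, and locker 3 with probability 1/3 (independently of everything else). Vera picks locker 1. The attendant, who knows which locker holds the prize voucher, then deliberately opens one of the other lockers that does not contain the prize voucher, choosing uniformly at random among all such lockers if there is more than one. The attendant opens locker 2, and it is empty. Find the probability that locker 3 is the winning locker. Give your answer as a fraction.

6/7

Consider each possible location of the prize voucher in turn.
If it is in locker 1 (prior 1/9): the attendant has 2 equally likely choices, so probability 1/2; weight (1/9)·(1/2) = 1/18.
If it is in locker 2 (prior 5/9): the attendant opened locker 2, so this case is ruled out; weight (5/9)·0 = 0.
If it is in locker 3 (prior 1/3): the attendant has no choice, probability 1; weight (1/3)·1 = 1/3.
The weights sum to 7/18.
So P(the prize voucher in locker 3 | the attendant opened locker 2) = (1/3) / (7/18) = 6/7.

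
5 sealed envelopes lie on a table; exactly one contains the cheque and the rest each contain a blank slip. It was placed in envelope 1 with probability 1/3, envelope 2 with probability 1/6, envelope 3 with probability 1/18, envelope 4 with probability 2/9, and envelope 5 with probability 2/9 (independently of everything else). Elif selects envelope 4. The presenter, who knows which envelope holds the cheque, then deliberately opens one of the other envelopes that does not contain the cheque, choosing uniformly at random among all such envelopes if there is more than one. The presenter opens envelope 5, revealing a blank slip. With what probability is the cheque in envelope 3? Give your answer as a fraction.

Condition on the true location of the cheque.
If it is in envelope 1 (prior 1/3): the presenter has 3 equally likely choices, so probability 1/3; weight (1/3)·(1/3) = 1/9.
If it is in envelope 2 (prior 1/6): the presenter has 3 equally likely choices, so probability 1/3; weight (1/6)·(1/3) = 1/18.
If it is in envelope 3 (prior 1/18): the presenter has 3 equally likely choices, so probability 1/3; weight (1/18)·(1/3) = 1/54.
If it is in envelope 4 (prior 2/9): the presenter has 4 equally likely choices, so probability 1/4; weight (2/9)·(1/4) = 1/18.
If it is in envelope 5 (prior 2/9): the presenter opened envelope 5, so this case is ruled out; weight (2/9)·0 = 0.
The weights sum to 13/54.
So P(the cheque in envelope 3 | the presenter opened envelope 5) = (1/54) / (13/54) = 1/13.

1/13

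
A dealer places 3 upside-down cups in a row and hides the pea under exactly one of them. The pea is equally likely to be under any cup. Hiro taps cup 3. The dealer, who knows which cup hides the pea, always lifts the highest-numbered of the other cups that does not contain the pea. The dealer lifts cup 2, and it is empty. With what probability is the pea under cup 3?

1/2

Consider each possible location of the pea in turn.
If it is under either of cups 1 and 3 (prior 1/3 each): cup 2 is the highest-numbered option available, probability 1; weight (1/3)·1 = 1/3 each.
If it is under cup 2 (prior 1/3): the dealer opened cup 2, so this case is ruled out; weight (1/3)·0 = 0.
The weights sum to 2/3.
So P(the pea under cup 3 | the dealer opened cup 2) = (1/3) / (2/3) = 1/2.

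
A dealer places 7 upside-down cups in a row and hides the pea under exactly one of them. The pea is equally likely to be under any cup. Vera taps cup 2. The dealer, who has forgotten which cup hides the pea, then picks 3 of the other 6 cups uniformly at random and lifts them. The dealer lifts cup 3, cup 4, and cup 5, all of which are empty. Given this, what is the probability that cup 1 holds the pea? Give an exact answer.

1/4

Condition on the true location of the pea.
If it is under any of cups 1, 2, 6, and 7 (prior 1/7 each): the dealer picks exactly this set with probability 1/20 regardless, and none is the prize; weight (1/7)·(1/20) = 1/140 each.
If it is under any of cups 3, 4, and 5 (prior 1/7 each): that cup was opened and seen not to hold the prize — ruled out; weight (1/7)·0 = 0 each.
The weights sum to 1/35.
So P(the pea under cup 1 | the dealer opened cup 3, cup 4, and cup 5) = (1/140) / (1/35) = 1/4.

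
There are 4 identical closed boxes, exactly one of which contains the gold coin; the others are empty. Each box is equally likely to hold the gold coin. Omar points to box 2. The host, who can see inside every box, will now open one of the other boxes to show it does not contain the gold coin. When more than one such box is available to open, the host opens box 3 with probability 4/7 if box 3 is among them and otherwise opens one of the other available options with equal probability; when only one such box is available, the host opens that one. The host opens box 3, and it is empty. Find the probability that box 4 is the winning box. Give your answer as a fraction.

1/3

Consider each possible location of the gold coin in turn.
If it is in any of boxes 1, 2, and 4 (prior 1/4 each): box 3 is available, opened with probability 4/7; weight (1/4)·(4/7) = 1/7 each.
If it is in box 3 (prior 1/4): the host opened box 3, so this case is ruled out; weight (1/4)·0 = 0.
The weights sum to 3/7.
So P(the gold coin in box 4 | the host opened box 3) = (1/7) / (3/7) = 1/3.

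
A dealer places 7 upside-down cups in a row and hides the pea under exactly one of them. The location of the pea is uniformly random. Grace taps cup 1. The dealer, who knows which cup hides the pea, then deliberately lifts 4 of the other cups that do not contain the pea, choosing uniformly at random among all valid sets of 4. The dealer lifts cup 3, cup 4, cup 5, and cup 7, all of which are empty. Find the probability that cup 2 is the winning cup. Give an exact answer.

3/7

Consider each possible location of the pea in turn.
If it is under cup 1 (prior 1/7): the dealer has 15 equally likely choices, so probability 1/15; weight (1/7)·(1/15) = 1/105.
If it is under either of cups 2 and 6 (prior 1/7 each): the dealer has 5 equally likely choices, so probability 1/5; weight (1/7)·(1/5) = 1/35 each.
If it is under any of cups 3, 4, 5, and 7 (prior 1/7 each): that cup was opened and seen not to hold the prize — ruled out; weight (1/7)·0 = 0 each.
The weights sum to 1/15.
So P(the pea under cup 2 | the dealer opened cup 3, cup 4, cup 5, and cup 7) = (1/35) / (1/15) = 3/7.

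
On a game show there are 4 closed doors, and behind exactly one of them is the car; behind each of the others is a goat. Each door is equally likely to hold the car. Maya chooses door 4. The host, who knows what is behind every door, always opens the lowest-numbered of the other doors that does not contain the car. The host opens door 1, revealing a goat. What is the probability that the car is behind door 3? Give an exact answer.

Apply Bayes' rule, conditioning on where the car actually is.
If it is behind door 1 (prior 1/4): the host opened door 1, so this case is ruled out; weight (1/4)·0 = 0.
If it is behind any of doors 2, 3, and 4 (prior 1/4 each): door 1 is the lowest-numbered option available, probability 1; weight (1/4)·1 = 1/4 each.
The weights sum to 3/4.
So P(the car behind door 3 | the host opened door 1) = (1/4) / (3/4) = 1/3.

1/3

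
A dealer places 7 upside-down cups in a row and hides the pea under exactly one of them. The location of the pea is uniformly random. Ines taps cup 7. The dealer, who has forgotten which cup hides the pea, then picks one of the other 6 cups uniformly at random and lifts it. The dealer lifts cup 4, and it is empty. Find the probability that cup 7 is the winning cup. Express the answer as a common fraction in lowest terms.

1/6

Apply Bayes' rule, conditioning on where the pea actually is.
If it is under any of cups 1, 2, 3, 5, 6, and 7 (prior 1/7 each): the dealer picks cup 4 with probability 1/6 regardless, and it is not the prize; weight (1/7)·(1/6) = 1/42 each.
If it is under cup 4 (prior 1/7): the dealer opened cup 4, so this case is ruled out; weight (1/7)·0 = 0.
The weights sum to 1/7.
So P(the pea under cup 7 | the dealer opened cup 4) = (1/42) / (1/7) = 1/6.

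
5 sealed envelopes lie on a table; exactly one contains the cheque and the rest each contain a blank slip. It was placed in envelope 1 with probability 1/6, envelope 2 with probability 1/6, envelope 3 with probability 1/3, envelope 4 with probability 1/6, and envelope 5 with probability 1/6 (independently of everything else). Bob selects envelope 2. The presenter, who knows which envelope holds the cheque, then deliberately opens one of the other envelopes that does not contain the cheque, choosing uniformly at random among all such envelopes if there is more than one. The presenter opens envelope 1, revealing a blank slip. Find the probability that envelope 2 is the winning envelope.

3/19

Apply Bayes' rule, conditioning on where the cheque actually is.
If it is in envelope 1 (prior 1/6): the presenter opened envelope 1, so this case is ruled out; weight (1/6)·0 = 0.
If it is in envelope 2 (prior 1/6): the presenter has 4 equally likely choices, so probability 1/4; weight (1/6)·(1/4) = 1/24.
If it is in envelope 3 (prior 1/3): the presenter has 3 equally likely choices, so probability 1/3; weight (1/3)·(1/3) = 1/9.
If it is in either of envelopes 4 and 5 (prior 1/6 each): the presenter has 3 equally likely choices, so probability 1/3; weight (1/6)·(1/3) = 1/18 each.
The weights sum to 19/72.
So P(the cheque in envelope 2 | the presenter opened envelope 1) = (1/24) / (19/72) = 3/19.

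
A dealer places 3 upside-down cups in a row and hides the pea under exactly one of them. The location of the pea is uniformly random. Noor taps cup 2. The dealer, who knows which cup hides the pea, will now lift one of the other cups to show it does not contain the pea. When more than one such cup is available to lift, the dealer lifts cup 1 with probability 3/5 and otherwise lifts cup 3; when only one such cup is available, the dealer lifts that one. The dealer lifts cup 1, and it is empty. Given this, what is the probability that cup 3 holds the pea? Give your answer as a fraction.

5/8

Consider each possible location of the pea in turn.
If it is under cup 1 (prior 1/3): the dealer opened cup 1, so this case is ruled out; weight (1/3)·0 = 0.
If it is under cup 2 (prior 1/3): cup 1 is available, opened with probability 3/5; weight (1/3)·(3/5) = 1/5.
If it is under cup 3 (prior 1/3): only cup 1 is available, probability 1; weight (1/3)·1 = 1/3.
The weights sum to 8/15.
So P(the pea under cup 3 | the dealer opened cup 1) = (1/3) / (8/15) = 5/8.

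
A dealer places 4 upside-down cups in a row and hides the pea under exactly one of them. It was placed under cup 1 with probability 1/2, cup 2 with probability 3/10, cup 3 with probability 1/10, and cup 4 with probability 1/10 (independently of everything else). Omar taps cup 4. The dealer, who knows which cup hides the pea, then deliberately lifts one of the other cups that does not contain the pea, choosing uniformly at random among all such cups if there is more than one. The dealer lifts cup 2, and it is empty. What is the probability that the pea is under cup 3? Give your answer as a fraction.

Condition on the true location of the pea.
If it is under cup 1 (prior 1/2): the dealer has 2 equally likely choices, so probability 1/2; weight (1/2)·(1/2) = 1/4.
If it is under cup 2 (prior 3/10): the dealer opened cup 2, so this case is ruled out; weight (3/10)·0 = 0.
If it is under cup 3 (prior 1/10): the dealer has 2 equally likely choices, so probability 1/2; weight (1/10)·(1/2) = 1/20.
If it is under cup 4 (prior 1/10): the dealer has 3 equally likely choices, so probability 1/3; weight (1/10)·(1/3) = 1/30.
The weights sum to 1/3.
So P(the pea under cup 3 | the dealer opened cup 2) = (1/20) / (1/3) = 3/20.

3/20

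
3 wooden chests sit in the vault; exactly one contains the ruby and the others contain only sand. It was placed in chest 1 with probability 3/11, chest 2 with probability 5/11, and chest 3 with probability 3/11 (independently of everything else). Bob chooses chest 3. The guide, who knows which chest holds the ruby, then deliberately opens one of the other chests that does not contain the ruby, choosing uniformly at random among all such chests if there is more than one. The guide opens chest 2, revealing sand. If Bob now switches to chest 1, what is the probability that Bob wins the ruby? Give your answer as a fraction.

2/3

Apply Bayes' rule, conditioning on where the ruby actually is.
If it is in chest 1 (prior 3/11): the guide has no choice, probability 1; weight (3/11)·1 = 3/11.
If it is in chest 2 (prior 5/11): the guide opened chest 2, so this case is ruled out; weight (5/11)·0 = 0.
If it is in chest 3 (prior 3/11): the guide has 2 equally likely choices, so probability 1/2; weight (3/11)·(1/2) = 3/22.
The weights sum to 9/22.
So P(the ruby in chest 1 | the guide opened chest 2) = (3/11) / (9/22) = 2/3.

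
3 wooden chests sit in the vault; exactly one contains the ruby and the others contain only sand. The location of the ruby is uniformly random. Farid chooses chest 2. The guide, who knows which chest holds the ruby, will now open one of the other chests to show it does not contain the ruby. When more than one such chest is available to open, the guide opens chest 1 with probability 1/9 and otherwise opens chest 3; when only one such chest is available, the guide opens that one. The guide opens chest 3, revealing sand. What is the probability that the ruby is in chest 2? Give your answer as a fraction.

Apply Bayes' rule, conditioning on where the ruby actually is.
If it is in chest 1 (prior 1/3): only chest 3 is available, probability 1; weight (1/3)·1 = 1/3.
If it is in chest 2 (prior 1/3): chest 1 is available but not opened, probability 8/9; weight (1/3)·(8/9) = 8/27.
If it is in chest 3 (prior 1/3): the guide opened chest 3, so this case is ruled out; weight (1/3)·0 = 0.
The weights sum to 17/27.
So P(the ruby in chest 2 | the guide opened chest 3) = (8/27) / (17/27) = 8/17.

8/17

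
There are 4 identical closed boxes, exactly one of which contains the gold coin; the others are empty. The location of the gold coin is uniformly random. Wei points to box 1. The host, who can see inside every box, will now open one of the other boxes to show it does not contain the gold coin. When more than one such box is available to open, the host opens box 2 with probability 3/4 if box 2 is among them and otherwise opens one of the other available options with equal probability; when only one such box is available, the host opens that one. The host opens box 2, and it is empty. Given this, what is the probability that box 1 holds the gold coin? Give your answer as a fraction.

Apply Bayes' rule, conditioning on where the gold coin actually is.
If it is in any of boxes 1, 3, and 4 (prior 1/4 each): box 2 is available, opened with probability 3/4; weight (1/4)·(3/4) = 3/16 each.
If it is in box 2 (prior 1/4): the host opened box 2, so this case is ruled out; weight (1/4)·0 = 0.
The weights sum to 9/16.
So P(the gold coin in box 1 | the host opened box 2) = (3/16) / (9/16) = 1/3.

1/3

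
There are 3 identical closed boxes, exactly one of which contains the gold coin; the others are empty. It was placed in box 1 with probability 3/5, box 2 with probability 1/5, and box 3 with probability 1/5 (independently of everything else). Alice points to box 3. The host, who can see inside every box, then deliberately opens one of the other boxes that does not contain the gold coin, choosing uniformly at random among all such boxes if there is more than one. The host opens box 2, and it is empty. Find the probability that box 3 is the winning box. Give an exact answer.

Condition on the true location of the gold coin.
If it is in box 1 (prior 3/5): the host has no choice, probability 1; weight (3/5)·1 = 3/5.
If it is in box 2 (prior 1/5): the host opened box 2, so this case is ruled out; weight (1/5)·0 = 0.
If it is in box 3 (prior 1/5): the host has 2 equally likely choices, so probability 1/2; weight (1/5)·(1/2) = 1/10.
The weights sum to 7/10.
So P(the gold coin in box 3 | the host opened box 2) = (1/10) / (7/10) = 1/7.

1/7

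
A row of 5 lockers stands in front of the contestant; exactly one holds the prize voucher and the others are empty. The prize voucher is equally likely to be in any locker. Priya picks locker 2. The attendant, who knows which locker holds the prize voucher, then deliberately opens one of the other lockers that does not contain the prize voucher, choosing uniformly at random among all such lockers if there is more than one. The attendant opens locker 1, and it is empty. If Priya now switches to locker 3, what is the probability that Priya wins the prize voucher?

4/15

Apply Bayes' rule, conditioning on where the prize voucher actually is.
If it is in locker 1 (prior 1/5): the attendant opened locker 1, so this case is ruled out; weight (1/5)·0 = 0.
If it is in locker 2 (prior 1/5): the attendant has 4 equally likely choices, so probability 1/4; weight (1/5)·(1/4) = 1/20.
If it is in any of lockers 3, 4, and 5 (prior 1/5 each): the attendant has 3 equally likely choices, so probability 1/3; weight (1/5)·(1/3) = 1/15 each.
The weights sum to 1/4.
So P(the prize voucher in locker 3 | the attendant opened locker 1) = (1/15) / (1/4) = 4/15.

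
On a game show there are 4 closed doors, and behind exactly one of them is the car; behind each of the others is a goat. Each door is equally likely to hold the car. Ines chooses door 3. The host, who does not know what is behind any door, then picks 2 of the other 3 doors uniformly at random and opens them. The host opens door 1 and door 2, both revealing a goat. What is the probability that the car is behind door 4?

Apply Bayes' rule, conditioning on where the car actually is.
If it is behind either of doors 1 and 2 (prior 1/4 each): that door was opened and seen not to hold the prize — ruled out; weight (1/4)·0 = 0 each.
If it is behind either of doors 3 and 4 (prior 1/4 each): the host picks exactly this set with probability 1/3 regardless, and none is the prize; weight (1/4)·(1/3) = 1/12 each.
The weights sum to 1/6.
So P(the car behind door 4 | the host opened door 1 and door 2) = (1/12) / (1/6) = 1/2.

1/2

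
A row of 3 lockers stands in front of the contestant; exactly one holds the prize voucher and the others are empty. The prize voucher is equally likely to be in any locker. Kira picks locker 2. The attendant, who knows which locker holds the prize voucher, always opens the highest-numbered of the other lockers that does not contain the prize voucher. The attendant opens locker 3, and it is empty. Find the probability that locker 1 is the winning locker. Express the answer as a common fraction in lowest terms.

Apply Bayes' rule, conditioning on where the prize voucher actually is.
If it is in either of lockers 1 and 2 (prior 1/3 each): locker 3 is the highest-numbered option available, probability 1; weight (1/3)·1 = 1/3 each.
If it is in locker 3 (prior 1/3): the attendant opened locker 3, so this case is ruled out; weight (1/3)·0 = 0.
The weights sum to 2/3.
So P(the prize voucher in locker 1 | the attendant opened locker 3) = (1/3) / (2/3) = 1/2.

1/2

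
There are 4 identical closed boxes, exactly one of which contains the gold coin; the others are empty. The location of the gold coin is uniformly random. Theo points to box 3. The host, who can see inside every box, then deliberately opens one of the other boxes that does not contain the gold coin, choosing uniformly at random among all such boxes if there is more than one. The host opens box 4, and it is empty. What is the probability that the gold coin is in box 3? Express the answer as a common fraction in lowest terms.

1/4

Consider each possible location of the gold coin in turn.
If it is in either of boxes 1 and 2 (prior 1/4 each): the host has 2 equally likely choices, so probability 1/2; weight (1/4)·(1/2) = 1/8 each.
If it is in box 3 (prior 1/4): the host has 3 equally likely choices, so probability 1/3; weight (1/4)·(1/3) = 1/12.
If it is in box 4 (prior 1/4): the host opened box 4, so this case is ruled out; weight (1/4)·0 = 0.
The weights sum to 1/3.
So P(the gold coin in box 3 | the host opened box 4) = (1/12) / (1/3) = 1/4.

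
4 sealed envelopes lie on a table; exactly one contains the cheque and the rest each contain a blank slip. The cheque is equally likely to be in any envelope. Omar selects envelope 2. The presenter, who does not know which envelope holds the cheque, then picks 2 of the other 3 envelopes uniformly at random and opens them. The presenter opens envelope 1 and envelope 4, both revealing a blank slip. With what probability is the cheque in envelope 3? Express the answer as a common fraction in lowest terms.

1/2

Because the presenter chose which envelopes to open without knowing where the cheque is, the choice is independent of the prize location. Learning that none of the 2 opened envelopes holds the cheque simply rules out those 2 locations and leaves the remaining 2 envelopes still equally likely by symmetry.
So P(the cheque in envelope 3) = 1/2.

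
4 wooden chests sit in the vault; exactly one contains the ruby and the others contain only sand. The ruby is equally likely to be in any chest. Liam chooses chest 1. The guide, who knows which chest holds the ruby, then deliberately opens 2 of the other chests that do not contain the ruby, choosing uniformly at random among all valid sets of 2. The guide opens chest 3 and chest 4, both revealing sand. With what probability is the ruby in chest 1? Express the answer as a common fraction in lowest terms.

Consider each possible location of the ruby in turn.
If it is in chest 1 (prior 1/4): the guide has 3 equally likely choices, so probability 1/3; weight (1/4)·(1/3) = 1/12.
If it is in chest 2 (prior 1/4): the guide has no choice, probability 1; weight (1/4)·1 = 1/4.
If it is in either of chests 3 and 4 (prior 1/4 each): that chest was opened and seen not to hold the prize — ruled out; weight (1/4)·0 = 0 each.
The weights sum to 1/3.
So P(the ruby in chest 1 | the guide opened chest 3 and chest 4) = (1/12) / (1/3) = 1/4.

1/4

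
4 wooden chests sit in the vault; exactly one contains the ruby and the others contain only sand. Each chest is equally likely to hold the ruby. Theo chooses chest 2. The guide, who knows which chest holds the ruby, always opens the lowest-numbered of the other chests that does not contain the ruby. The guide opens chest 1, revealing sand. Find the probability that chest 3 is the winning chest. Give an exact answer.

1/3

Consider each possible location of the ruby in turn.
If it is in chest 1 (prior 1/4): the guide opened chest 1, so this case is ruled out; weight (1/4)·0 = 0.
If it is in any of chests 2, 3, and 4 (prior 1/4 each): chest 1 is the lowest-numbered option available, probability 1; weight (1/4)·1 = 1/4 each.
The weights sum to 3/4.
So P(the ruby in chest 3 | the guide opened chest 1) = (1/4) / (3/4) = 1/3.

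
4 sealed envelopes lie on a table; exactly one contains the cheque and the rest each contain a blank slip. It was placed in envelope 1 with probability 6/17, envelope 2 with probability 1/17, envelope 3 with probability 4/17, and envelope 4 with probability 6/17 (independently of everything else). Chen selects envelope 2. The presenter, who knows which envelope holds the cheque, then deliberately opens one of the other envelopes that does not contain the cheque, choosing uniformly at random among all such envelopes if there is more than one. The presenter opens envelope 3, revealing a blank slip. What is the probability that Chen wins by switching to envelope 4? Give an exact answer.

9/19

Consider each possible location of the cheque in turn.
If it is in either of envelopes 1 and 4 (prior 6/17 each): the presenter has 2 equally likely choices, so probability 1/2; weight (6/17)·(1/2) = 3/17 each.
If it is in envelope 2 (prior 1/17): the presenter has 3 equally likely choices, so probability 1/3; weight (1/17)·(1/3) = 1/51.
If it is in envelope 3 (prior 4/17): the presenter opened envelope 3, so this case is ruled out; weight (4/17)·0 = 0.
The weights sum to 19/51.
So P(the cheque in envelope 4 | the presenter opened envelope 3) = (3/17) / (19/51) = 9/19.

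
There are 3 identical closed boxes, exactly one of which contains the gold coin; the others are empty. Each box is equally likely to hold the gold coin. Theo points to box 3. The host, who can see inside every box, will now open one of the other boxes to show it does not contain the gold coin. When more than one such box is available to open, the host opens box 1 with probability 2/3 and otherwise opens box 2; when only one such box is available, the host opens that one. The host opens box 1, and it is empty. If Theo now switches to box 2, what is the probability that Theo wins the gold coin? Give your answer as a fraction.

3/5

Consider each possible location of the gold coin in turn.
If it is in box 1 (prior 1/3): the host opened box 1, so this case is ruled out; weight (1/3)·0 = 0.
If it is in box 2 (prior 1/3): only box 1 is available, probability 1; weight (1/3)·1 = 1/3.
If it is in box 3 (prior 1/3): box 1 is available, opened with probability 2/3; weight (1/3)·(2/3) = 2/9.
The weights sum to 5/9.
So P(the gold coin in box 2 | the host opened box 1) = (1/3) / (5/9) = 3/5.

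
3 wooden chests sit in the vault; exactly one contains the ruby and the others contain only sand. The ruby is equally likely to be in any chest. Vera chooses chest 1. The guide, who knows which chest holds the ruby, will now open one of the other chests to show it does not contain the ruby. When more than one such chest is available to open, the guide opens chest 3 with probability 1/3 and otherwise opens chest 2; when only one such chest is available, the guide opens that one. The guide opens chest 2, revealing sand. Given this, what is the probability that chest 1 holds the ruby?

2/5

Consider each possible location of the ruby in turn.
If it is in chest 1 (prior 1/3): chest 3 is available but not opened, probability 2/3; weight (1/3)·(2/3) = 2/9.
If it is in chest 2 (prior 1/3): the guide opened chest 2, so this case is ruled out; weight (1/3)·0 = 0.
If it is in chest 3 (prior 1/3): only chest 2 is available, probability 1; weight (1/3)·1 = 1/3.
The weights sum to 5/9.
So P(the ruby in chest 1 | the guide opened chest 2) = (2/9) / (5/9) = 2/5.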